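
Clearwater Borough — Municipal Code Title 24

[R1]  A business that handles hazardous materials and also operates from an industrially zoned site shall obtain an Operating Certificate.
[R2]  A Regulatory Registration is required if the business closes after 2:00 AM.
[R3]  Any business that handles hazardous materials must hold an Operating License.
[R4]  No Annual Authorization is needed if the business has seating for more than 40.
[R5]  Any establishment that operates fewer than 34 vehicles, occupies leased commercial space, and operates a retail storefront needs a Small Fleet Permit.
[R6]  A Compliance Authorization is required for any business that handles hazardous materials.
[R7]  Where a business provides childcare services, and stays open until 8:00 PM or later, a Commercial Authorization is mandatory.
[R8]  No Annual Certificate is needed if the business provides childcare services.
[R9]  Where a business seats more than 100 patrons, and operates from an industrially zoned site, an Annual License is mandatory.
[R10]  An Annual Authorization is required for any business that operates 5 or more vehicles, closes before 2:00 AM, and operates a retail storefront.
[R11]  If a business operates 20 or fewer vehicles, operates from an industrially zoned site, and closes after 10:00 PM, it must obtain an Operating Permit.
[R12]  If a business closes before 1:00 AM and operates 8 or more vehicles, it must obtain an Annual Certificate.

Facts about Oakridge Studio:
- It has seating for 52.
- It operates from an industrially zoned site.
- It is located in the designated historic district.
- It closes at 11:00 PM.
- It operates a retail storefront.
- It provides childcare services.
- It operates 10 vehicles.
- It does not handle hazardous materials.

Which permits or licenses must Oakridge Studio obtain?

Commercial Authorization, Operating Permit

[R1] does not handle hazardous materials; operates from an industrially zoned site → Operating Certificate not required.
[R2] closes 11:00 PM, at/before 2:00 AM → Regulatory Registration not required.
[R3] does not handle hazardous materials → Operating License not required.
[R4] seating 52 > 40 → exempt from Annual Authorization.
[R5] vehicles 10 < 34; operates from an industrially zoned site (not: occupies leased commercial space); operates a retail storefront → Small Fleet Permit not required.
[R6] does not handle hazardous materials → Compliance Authorization not required.
[R7] provides childcare services; closes 11:00 PM, after 8:00 PM → Commercial Authorization required.
[R8] provides childcare services → exempt from Annual Certificate.
[R9] seating 52 ≤ 100; operates from an industrially zoned site → Annual License not required.
[R10] vehicles 10 ≥ 5; closes 11:00 PM, at/before 2:00 AM; operates a retail storefront → Annual Authorization required.
[R11] vehicles 10 ≤ 20; operates from an industrially zoned site; closes 11:00 PM, after 10:00 PM → Operating Permit required.
[R12] closes 11:00 PM, at/before 1:00 AM; vehicles 10 ≥ 8 → Annual Certificate required.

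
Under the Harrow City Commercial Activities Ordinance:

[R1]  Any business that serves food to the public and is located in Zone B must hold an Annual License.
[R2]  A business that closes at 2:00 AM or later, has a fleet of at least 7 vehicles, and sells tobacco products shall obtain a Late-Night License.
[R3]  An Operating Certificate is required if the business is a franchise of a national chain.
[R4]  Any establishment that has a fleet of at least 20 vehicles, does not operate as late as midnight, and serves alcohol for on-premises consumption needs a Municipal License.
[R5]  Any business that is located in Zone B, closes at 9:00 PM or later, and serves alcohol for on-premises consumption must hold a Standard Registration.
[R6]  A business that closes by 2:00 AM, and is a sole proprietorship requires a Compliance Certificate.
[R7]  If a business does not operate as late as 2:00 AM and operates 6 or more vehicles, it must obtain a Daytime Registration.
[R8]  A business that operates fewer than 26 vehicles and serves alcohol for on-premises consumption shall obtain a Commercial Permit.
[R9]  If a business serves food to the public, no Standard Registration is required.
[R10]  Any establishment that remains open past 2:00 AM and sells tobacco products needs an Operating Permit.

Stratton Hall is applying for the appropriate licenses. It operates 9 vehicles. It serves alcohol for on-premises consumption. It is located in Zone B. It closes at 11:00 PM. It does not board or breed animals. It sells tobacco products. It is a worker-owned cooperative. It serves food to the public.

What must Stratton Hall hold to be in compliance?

Annual License, Commercial Permit, Daytime Registration

[R1] serves food to the public; is located in Zone B → Annual License required.
[R2] closes 11:00 PM, at/before 2:00 AM; vehicles 9 ≥ 7; sells tobacco products → Late-Night License not required.
[R3] is a worker-owned cooperative (not: is a franchise of a national chain) → Operating Certificate not required.
[R4] vehicles 9 < 20; closes 11:00 PM, at/before midnight; serves alcohol for on-premises consumption → Municipal License not required.
[R5] is located in Zone B; closes 11:00 PM, after 9:00 PM; serves alcohol for on-premises consumption → Standard Registration required.
[R6] closes 11:00 PM, at/before 2:00 AM; is a worker-owned cooperative (not: is a sole proprietorship) → Compliance Certificate not required.
[R7] closes 11:00 PM, at/before 2:00 AM; vehicles 9 ≥ 6 → Daytime Registration required.
[R8] vehicles 9 < 26; serves alcohol for on-premises consumption → Commercial Permit required.
[R9] serves food to the public → exempt from Standard Registration.
[R10] closes 11:00 PM, at/before 2:00 AM; sells tobacco products → Operating Permit not required.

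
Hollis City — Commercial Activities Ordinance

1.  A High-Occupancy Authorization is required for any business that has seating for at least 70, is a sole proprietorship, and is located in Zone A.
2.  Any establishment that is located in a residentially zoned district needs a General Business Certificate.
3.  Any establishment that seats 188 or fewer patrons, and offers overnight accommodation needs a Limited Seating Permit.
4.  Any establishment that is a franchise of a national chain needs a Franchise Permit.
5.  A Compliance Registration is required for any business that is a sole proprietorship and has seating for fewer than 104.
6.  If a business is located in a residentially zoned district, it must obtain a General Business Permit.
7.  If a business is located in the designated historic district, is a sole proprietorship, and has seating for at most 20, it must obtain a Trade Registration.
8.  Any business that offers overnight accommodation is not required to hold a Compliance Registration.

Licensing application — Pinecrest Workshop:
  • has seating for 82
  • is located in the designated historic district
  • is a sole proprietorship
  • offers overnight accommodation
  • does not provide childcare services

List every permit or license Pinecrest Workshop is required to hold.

1. seating 82 ≥ 70; is a sole proprietorship; is located in the designated historic district (not: is located in Zone A) → High-Occupancy Authorization not required.
2. is located in the designated historic district (not: is located in a residentially zoned district) → General Business Certificate not required.
3. seating 82 ≤ 188; offers overnight accommodation → Limited Seating Permit required.
4. is a sole proprietorship (not: is a franchise of a national chain) → Franchise Permit not required.
5. is a sole proprietorship; seating 82 < 104 → Compliance Registration required.
6. is located in the designated historic district (not: is located in a residentially zoned district) → General Business Permit not required.
7. is located in the designated historic district; is a sole proprietorship; seating 82 > 20 → Trade Registration not required.
8. offers overnight accommodation → exempt from Compliance Registration.

Limited Seating Permit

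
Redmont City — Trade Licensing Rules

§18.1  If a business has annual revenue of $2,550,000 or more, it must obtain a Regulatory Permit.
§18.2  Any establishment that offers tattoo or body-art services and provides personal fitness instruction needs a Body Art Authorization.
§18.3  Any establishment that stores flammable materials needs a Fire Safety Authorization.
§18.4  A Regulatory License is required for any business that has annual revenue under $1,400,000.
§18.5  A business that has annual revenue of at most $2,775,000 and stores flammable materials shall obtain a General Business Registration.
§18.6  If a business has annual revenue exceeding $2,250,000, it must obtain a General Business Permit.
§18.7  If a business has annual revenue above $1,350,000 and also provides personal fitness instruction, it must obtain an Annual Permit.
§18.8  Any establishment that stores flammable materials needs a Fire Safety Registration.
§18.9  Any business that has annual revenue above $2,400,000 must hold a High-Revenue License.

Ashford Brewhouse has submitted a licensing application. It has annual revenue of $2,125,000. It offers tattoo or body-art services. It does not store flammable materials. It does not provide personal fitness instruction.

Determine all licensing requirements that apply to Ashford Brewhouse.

§18.1 revenue $2,125,000 < $2,550,000 → Regulatory Permit not required.
§18.2 offers tattoo or body-art services; does not provide personal fitness instruction → Body Art Authorization not required.
§18.3 does not store flammable materials → Fire Safety Authorization not required.
§18.4 revenue $2,125,000 ≥ $1,400,000 → Regulatory License not required.
§18.5 revenue $2,125,000 ≤ $2,775,000; does not store flammable materials → General Business Registration not required.
§18.6 revenue $2,125,000 ≤ $2,250,000 → General Business Permit not required.
§18.7 revenue $2,125,000 > $1,350,000; does not provide personal fitness instruction → Annual Permit not required.
§18.8 does not store flammable materials → Fire Safety Registration not required.
§18.9 revenue $2,125,000 ≤ $2,400,000 → High-Revenue License not required.

None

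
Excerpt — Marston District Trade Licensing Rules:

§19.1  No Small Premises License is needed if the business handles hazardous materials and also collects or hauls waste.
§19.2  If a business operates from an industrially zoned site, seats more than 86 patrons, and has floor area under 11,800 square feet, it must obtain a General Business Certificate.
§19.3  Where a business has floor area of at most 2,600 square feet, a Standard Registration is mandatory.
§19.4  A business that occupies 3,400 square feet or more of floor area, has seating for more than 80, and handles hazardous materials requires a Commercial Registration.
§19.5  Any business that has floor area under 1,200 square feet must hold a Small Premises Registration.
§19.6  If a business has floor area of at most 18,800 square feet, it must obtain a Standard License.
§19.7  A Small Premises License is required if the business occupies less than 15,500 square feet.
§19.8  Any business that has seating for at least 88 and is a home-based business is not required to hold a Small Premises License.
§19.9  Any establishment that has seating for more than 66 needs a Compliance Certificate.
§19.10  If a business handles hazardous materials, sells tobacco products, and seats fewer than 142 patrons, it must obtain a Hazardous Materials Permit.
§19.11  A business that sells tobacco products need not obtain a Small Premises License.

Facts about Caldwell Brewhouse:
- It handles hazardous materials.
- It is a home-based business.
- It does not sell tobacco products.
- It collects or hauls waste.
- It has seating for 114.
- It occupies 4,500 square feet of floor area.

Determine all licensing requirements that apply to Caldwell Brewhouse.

Commercial Registration, Compliance Certificate, Standard License

§19.1 handles hazardous materials; collects or hauls waste → exempt from Small Premises License.
§19.2 is a home-based business (not: operates from an industrially zoned site); seating 114 > 86; floor area 4,500 square feet < 11,800 square feet → General Business Certificate not required.
§19.3 floor area 4,500 square feet > 2,600 square feet → Standard Registration not required.
§19.4 floor area 4,500 square feet ≥ 3,400 square feet; seating 114 > 80; handles hazardous materials → Commercial Registration required.
§19.5 floor area 4,500 square feet ≥ 1,200 square feet → Small Premises Registration not required.
§19.6 floor area 4,500 square feet ≤ 18,800 square feet → Standard License required.
§19.7 floor area 4,500 square feet < 15,500 square feet → Small Premises License required.
§19.8 seating 114 ≥ 88; is a home-based business → exempt from Small Premises License.
§19.9 seating 114 > 66 → Compliance Certificate required.
§19.10 handles hazardous materials; does not sell tobacco products; seating 114 < 142 → Hazardous Materials Permit not required.
§19.11 does not sell tobacco products → Small Premises License exemption does not apply.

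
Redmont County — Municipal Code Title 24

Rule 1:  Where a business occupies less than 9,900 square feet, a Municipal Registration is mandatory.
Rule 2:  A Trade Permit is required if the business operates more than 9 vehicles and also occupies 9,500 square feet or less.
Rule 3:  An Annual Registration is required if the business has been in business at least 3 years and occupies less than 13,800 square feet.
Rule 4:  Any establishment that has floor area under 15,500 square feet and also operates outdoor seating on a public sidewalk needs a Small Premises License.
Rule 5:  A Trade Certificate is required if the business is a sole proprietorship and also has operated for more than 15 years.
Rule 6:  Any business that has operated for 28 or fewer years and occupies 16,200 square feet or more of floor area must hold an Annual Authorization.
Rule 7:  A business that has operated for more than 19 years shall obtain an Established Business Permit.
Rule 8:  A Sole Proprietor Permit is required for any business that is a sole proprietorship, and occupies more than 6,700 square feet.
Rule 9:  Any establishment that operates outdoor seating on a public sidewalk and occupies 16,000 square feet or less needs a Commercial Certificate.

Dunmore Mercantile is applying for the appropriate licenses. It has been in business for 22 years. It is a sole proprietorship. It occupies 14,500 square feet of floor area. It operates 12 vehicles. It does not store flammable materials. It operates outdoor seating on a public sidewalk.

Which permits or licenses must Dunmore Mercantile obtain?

Rule 1: floor area 14,500 square feet ≥ 9,900 square feet → Municipal Registration not required.
Rule 2: vehicles 12 > 9; floor area 14,500 square feet > 9,500 square feet → Trade Permit not required.
Rule 3: years in business 22 ≥ 3; floor area 14,500 square feet ≥ 13,800 square feet → Annual Registration not required.
Rule 4: floor area 14,500 square feet < 15,500 square feet; operates outdoor seating on a public sidewalk → Small Premises License required.
Rule 5: is a sole proprietorship; years in business 22 > 15 → Trade Certificate required.
Rule 6: years in business 22 ≤ 28; floor area 14,500 square feet < 16,200 square feet → Annual Authorization not required.
Rule 7: years in business 22 > 19 → Established Business Permit required.
Rule 8: is a sole proprietorship; floor area 14,500 square feet > 6,700 square feet → Sole Proprietor Permit required.
Rule 9: operates outdoor seating on a public sidewalk; floor area 14,500 square feet ≤ 16,000 square feet → Commercial Certificate required.

Commercial Certificate, Established Business Permit, Small Premises License, Sole Proprietor Permit, Trade Certificate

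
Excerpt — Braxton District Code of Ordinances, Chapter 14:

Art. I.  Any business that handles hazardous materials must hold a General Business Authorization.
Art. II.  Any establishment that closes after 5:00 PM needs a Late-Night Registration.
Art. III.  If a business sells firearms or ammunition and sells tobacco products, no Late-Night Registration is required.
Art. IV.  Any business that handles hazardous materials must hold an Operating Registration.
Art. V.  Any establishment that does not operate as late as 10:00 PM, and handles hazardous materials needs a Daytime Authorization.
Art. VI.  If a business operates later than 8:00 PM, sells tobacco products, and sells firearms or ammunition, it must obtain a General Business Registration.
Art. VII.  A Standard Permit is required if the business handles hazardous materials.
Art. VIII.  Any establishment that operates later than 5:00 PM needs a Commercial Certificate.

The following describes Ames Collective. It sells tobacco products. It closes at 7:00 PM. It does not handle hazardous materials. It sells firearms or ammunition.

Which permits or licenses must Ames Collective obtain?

Art. I. does not handle hazardous materials → General Business Authorization not required.
Art. II. closes 7:00 PM, after 5:00 PM → Late-Night Registration required.
Art. III. sells firearms or ammunition; sells tobacco products → exempt from Late-Night Registration.
Art. IV. does not handle hazardous materials → Operating Registration not required.
Art. V. closes 7:00 PM, at/before 10:00 PM; does not handle hazardous materials → Daytime Authorization not required.
Art. VI. closes 7:00 PM, at/before 8:00 PM; sells tobacco products; sells firearms or ammunition → General Business Registration not required.
Art. VII. does not handle hazardous materials → Standard Permit not required.
Art. VIII. closes 7:00 PM, after 5:00 PM → Commercial Certificate required.

Commercial Certificate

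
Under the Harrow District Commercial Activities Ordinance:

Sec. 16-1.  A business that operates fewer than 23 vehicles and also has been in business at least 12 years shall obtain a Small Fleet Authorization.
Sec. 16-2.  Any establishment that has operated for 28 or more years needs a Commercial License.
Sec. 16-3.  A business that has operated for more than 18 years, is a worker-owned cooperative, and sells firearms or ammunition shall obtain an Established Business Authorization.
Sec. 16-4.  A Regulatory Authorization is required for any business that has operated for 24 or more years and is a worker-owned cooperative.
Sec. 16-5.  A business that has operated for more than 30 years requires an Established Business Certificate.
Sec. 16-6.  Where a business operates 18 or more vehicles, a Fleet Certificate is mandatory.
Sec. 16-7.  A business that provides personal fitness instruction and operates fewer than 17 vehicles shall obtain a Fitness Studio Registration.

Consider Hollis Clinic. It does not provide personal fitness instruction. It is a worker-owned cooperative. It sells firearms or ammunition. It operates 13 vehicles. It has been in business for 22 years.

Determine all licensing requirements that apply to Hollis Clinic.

Established Business Authorization, Small Fleet Authorization

Sec. 16-1. vehicles 13 < 23; years in business 22 ≥ 12 → Small Fleet Authorization required.
Sec. 16-2. years in business 22 < 28 → Commercial License not required.
Sec. 16-3. years in business 22 > 18; is a worker-owned cooperative; sells firearms or ammunition → Established Business Authorization required.
Sec. 16-4. years in business 22 < 24; is a worker-owned cooperative → Regulatory Authorization not required.
Sec. 16-5. years in business 22 ≤ 30 → Established Business Certificate not required.
Sec. 16-6. vehicles 13 < 18 → Fleet Certificate not required.
Sec. 16-7. does not provide personal fitness instruction; vehicles 13 < 17 → Fitness Studio Registration not required.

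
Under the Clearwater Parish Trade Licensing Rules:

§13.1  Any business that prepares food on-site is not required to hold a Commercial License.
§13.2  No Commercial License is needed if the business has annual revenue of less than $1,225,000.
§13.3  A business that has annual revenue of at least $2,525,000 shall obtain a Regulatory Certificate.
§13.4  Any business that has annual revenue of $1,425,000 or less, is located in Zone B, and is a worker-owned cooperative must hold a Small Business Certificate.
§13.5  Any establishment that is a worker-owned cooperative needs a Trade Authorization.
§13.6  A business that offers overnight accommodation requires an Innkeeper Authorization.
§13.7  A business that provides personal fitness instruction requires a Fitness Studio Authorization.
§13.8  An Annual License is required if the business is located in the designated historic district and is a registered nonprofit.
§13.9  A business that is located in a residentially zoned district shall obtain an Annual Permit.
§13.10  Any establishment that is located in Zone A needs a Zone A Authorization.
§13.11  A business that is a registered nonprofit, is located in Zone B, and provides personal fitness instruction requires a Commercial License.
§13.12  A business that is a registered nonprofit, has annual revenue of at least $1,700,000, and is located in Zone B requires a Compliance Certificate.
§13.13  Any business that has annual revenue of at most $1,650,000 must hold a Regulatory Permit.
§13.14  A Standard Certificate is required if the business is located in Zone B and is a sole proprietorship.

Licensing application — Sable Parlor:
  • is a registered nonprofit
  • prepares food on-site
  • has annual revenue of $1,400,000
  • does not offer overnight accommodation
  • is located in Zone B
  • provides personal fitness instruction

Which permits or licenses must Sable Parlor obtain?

§13.1 prepares food on-site → exempt from Commercial License.
§13.2 revenue $1,400,000 ≥ $1,225,000 → Commercial License exemption does not apply.
§13.3 revenue $1,400,000 < $2,525,000 → Regulatory Certificate not required.
§13.4 revenue $1,400,000 ≤ $1,425,000; is located in Zone B; is a registered nonprofit (not: is a worker-owned cooperative) → Small Business Certificate not required.
§13.5 is a registered nonprofit (not: is a worker-owned cooperative) → Trade Authorization not required.
§13.6 does not offer overnight accommodation → Innkeeper Authorization not required.
§13.7 provides personal fitness instruction → Fitness Studio Authorization required.
§13.8 is located in Zone B (not: is located in the designated historic district); is a registered nonprofit → Annual License not required.
§13.9 is located in Zone B (not: is located in a residentially zoned district) → Annual Permit not required.
§13.10 is located in Zone B (not: is located in Zone A) → Zone A Authorization not required.
§13.11 is a registered nonprofit; is located in Zone B; provides personal fitness instruction → Commercial License required.
§13.12 is a registered nonprofit; revenue $1,400,000 < $1,700,000; is located in Zone B → Compliance Certificate not required.
§13.13 revenue $1,400,000 ≤ $1,650,000 → Regulatory Permit required.
§13.14 is located in Zone B; is a registered nonprofit (not: is a sole proprietorship) → Standard Certificate not required.

Fitness Studio Authorization, Regulatory Permit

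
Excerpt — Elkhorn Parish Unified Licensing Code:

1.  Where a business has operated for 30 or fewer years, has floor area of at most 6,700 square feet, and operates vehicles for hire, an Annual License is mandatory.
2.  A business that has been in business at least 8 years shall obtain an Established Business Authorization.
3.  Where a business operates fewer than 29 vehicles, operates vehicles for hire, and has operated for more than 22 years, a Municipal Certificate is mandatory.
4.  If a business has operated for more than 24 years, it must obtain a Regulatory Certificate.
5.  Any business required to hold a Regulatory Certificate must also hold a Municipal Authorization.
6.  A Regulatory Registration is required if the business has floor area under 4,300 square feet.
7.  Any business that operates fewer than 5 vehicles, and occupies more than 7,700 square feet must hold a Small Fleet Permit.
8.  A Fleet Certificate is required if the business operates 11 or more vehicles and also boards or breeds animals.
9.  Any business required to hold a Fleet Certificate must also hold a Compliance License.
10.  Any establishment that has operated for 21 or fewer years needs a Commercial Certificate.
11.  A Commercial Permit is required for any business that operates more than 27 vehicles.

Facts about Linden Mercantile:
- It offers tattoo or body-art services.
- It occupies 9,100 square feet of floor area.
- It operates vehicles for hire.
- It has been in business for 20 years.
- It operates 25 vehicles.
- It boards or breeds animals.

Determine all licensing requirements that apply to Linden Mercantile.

1. years in business 20 ≤ 30; floor area 9,100 square feet > 6,700 square feet; operates vehicles for hire → Annual License not required.
2. years in business 20 ≥ 8 → Established Business Authorization required.
3. vehicles 25 < 29; operates vehicles for hire; years in business 20 ≤ 22 → Municipal Certificate not required.
4. years in business 20 ≤ 24 → Regulatory Certificate not required.
5. Regulatory Certificate is not required → no effect.
6. floor area 9,100 square feet ≥ 4,300 square feet → Regulatory Registration not required.
7. vehicles 25 ≥ 5; floor area 9,100 square feet > 7,700 square feet → Small Fleet Permit not required.
8. vehicles 25 ≥ 11; boards or breeds animals → Fleet Certificate required.
9. Fleet Certificate is required → Compliance License also required.
10. years in business 20 ≤ 21 → Commercial Certificate required.
11. vehicles 25 ≤ 27 → Commercial Permit not required.

Commercial Certificate, Compliance License, Established Business Authorization, Fleet Certificate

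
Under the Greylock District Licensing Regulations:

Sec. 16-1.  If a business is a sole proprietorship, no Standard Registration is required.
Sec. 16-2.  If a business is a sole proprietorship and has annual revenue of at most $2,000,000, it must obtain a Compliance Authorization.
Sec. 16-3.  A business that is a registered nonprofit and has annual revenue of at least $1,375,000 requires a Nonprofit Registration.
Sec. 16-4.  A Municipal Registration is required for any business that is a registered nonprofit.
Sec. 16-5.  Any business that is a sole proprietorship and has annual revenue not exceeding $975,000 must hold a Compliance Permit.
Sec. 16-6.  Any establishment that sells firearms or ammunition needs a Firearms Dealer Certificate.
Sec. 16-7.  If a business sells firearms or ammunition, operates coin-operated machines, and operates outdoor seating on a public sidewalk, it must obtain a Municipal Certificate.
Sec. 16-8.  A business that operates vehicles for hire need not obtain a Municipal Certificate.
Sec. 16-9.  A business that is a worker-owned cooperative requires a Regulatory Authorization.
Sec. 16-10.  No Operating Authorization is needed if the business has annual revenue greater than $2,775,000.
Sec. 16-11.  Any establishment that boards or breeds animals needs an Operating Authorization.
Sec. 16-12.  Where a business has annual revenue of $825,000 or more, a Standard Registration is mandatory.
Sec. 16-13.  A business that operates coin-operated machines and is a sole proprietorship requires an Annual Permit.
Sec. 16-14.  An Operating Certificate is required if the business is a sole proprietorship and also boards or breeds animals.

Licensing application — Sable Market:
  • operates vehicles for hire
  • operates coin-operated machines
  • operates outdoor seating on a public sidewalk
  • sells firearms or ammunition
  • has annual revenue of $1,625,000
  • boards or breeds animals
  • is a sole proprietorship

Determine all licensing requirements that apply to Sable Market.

Annual Permit, Compliance Authorization, Firearms Dealer Certificate, Operating Authorization, Operating Certificate

Sec. 16-1. is a sole proprietorship → exempt from Standard Registration.
Sec. 16-2. is a sole proprietorship; revenue $1,625,000 ≤ $2,000,000 → Compliance Authorization required.
Sec. 16-3. is a sole proprietorship (not: is a registered nonprofit); revenue $1,625,000 ≥ $1,375,000 → Nonprofit Registration not required.
Sec. 16-4. is a sole proprietorship (not: is a registered nonprofit) → Municipal Registration not required.
Sec. 16-5. is a sole proprietorship; revenue $1,625,000 > $975,000 → Compliance Permit not required.
Sec. 16-6. sells firearms or ammunition → Firearms Dealer Certificate required.
Sec. 16-7. sells firearms or ammunition; operates coin-operated machines; operates outdoor seating on a public sidewalk → Municipal Certificate required.
Sec. 16-8. operates vehicles for hire → exempt from Municipal Certificate.
Sec. 16-9. is a sole proprietorship (not: is a worker-owned cooperative) → Regulatory Authorization not required.
Sec. 16-10. revenue $1,625,000 ≤ $2,775,000 → Operating Authorization exemption does not apply.
Sec. 16-11. boards or breeds animals → Operating Authorization required.
Sec. 16-12. revenue $1,625,000 ≥ $825,000 → Standard Registration required.
Sec. 16-13. operates coin-operated machines; is a sole proprietorship → Annual Permit required.
Sec. 16-14. is a sole proprietorship; boards or breeds animals → Operating Certificate required.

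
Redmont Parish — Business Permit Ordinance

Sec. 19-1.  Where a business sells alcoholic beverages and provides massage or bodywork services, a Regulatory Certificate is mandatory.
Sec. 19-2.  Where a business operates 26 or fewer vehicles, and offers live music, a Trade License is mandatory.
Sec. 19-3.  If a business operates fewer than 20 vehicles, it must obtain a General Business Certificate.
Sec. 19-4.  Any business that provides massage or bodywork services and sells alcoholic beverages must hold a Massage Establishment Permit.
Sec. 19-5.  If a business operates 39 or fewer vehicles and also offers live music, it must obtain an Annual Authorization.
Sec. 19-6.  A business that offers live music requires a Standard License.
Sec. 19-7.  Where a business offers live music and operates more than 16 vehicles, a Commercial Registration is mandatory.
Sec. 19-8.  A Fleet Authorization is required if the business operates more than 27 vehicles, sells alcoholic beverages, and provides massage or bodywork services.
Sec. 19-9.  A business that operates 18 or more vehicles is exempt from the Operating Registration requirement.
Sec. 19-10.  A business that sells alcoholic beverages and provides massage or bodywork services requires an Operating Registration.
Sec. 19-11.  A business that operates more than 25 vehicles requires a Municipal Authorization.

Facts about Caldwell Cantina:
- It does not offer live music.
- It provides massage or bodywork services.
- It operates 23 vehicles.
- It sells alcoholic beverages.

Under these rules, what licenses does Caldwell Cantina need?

Massage Establishment Permit, Regulatory Certificate

Sec. 19-1. sells alcoholic beverages; provides massage or bodywork services → Regulatory Certificate required.
Sec. 19-2. vehicles 23 ≤ 26; does not offer live music → Trade License not required.
Sec. 19-3. vehicles 23 ≥ 20 → General Business Certificate not required.
Sec. 19-4. provides massage or bodywork services; sells alcoholic beverages → Massage Establishment Permit required.
Sec. 19-5. vehicles 23 ≤ 39; does not offer live music → Annual Authorization not required.
Sec. 19-6. does not offer live music → Standard License not required.
Sec. 19-7. does not offer live music; vehicles 23 > 16 → Commercial Registration not required.
Sec. 19-8. vehicles 23 ≤ 27; sells alcoholic beverages; provides massage or bodywork services → Fleet Authorization not required.
Sec. 19-9. vehicles 23 ≥ 18 → exempt from Operating Registration.
Sec. 19-10. sells alcoholic beverages; provides massage or bodywork services → Operating Registration required.
Sec. 19-11. vehicles 23 ≤ 25 → Municipal Authorization not required.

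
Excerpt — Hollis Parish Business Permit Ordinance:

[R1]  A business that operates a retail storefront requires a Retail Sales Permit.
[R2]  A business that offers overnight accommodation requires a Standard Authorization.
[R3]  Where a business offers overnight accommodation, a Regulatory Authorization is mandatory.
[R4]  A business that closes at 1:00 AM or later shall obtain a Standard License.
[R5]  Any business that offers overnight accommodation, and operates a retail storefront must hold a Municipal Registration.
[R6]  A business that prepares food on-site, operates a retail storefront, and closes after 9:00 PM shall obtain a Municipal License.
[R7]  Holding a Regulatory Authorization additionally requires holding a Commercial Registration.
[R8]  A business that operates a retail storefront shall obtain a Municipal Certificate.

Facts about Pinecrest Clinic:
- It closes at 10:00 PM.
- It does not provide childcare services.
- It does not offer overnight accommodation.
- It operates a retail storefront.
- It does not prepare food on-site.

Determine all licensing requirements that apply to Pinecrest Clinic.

Municipal Certificate, Retail Sales Permit

[R1] operates a retail storefront → Retail Sales Permit required.
[R2] does not offer overnight accommodation → Standard Authorization not required.
[R3] does not offer overnight accommodation → Regulatory Authorization not required.
[R4] closes 10:00 PM, at/before 1:00 AM → Standard License not required.
[R5] does not offer overnight accommodation; operates a retail storefront → Municipal Registration not required.
[R6] does not prepare food on-site; operates a retail storefront; closes 10:00 PM, after 9:00 PM → Municipal License not required.
[R7] Regulatory Authorization is not required → no effect.
[R8] operates a retail storefront → Municipal Certificate required.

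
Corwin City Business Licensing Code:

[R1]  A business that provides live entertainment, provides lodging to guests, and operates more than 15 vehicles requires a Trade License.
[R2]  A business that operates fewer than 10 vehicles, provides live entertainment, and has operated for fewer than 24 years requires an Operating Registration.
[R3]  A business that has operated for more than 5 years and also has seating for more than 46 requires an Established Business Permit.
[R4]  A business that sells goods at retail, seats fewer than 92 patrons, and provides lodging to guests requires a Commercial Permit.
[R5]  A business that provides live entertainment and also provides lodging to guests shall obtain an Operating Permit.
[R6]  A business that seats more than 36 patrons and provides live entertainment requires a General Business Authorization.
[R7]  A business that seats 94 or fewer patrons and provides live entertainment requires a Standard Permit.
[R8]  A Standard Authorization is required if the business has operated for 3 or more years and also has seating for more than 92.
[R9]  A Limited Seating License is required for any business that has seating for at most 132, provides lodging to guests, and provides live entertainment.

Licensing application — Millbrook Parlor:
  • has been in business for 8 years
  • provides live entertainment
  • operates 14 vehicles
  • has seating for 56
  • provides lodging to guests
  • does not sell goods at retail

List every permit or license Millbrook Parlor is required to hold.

Established Business Permit, General Business Authorization, Limited Seating License, Operating Permit, Standard Permit

[R1] provides live entertainment; provides lodging to guests; vehicles 14 ≤ 15 → Trade License not required.
[R2] vehicles 14 ≥ 10; provides live entertainment; years in business 8 < 24 → Operating Registration not required.
[R3] years in business 8 > 5; seating 56 > 46 → Established Business Permit required.
[R4] does not sell goods at retail; seating 56 < 92; provides lodging to guests → Commercial Permit not required.
[R5] provides live entertainment; provides lodging to guests → Operating Permit required.
[R6] seating 56 > 36; provides live entertainment → General Business Authorization required.
[R7] seating 56 ≤ 94; provides live entertainment → Standard Permit required.
[R8] years in business 8 ≥ 3; seating 56 ≤ 92 → Standard Authorization not required.
[R9] seating 56 ≤ 132; provides lodging to guests; provides live entertainment → Limited Seating License required.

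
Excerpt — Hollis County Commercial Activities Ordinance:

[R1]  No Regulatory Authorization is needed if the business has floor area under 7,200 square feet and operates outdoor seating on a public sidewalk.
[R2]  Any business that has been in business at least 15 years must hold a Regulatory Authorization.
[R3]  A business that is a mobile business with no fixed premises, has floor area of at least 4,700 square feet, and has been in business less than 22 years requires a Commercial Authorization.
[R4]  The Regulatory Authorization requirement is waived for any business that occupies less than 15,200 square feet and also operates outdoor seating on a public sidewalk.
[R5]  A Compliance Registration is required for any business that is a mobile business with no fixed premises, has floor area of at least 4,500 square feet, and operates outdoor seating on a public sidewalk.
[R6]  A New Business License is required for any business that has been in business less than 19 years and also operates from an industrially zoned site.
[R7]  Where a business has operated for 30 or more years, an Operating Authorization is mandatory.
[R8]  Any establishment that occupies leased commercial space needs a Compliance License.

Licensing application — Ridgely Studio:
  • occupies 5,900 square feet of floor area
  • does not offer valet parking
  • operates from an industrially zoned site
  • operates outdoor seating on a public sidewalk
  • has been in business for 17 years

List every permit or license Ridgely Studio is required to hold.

New Business License

[R1] floor area 5,900 square feet < 7,200 square feet; operates outdoor seating on a public sidewalk → exempt from Regulatory Authorization.
[R2] years in business 17 ≥ 15 → Regulatory Authorization required.
[R3] operates from an industrially zoned site (not: is a mobile business with no fixed premises); floor area 5,900 square feet ≥ 4,700 square feet; years in business 17 < 22 → Commercial Authorization not required.
[R4] floor area 5,900 square feet < 15,200 square feet; operates outdoor seating on a public sidewalk → exempt from Regulatory Authorization.
[R5] operates from an industrially zoned site (not: is a mobile business with no fixed premises); floor area 5,900 square feet ≥ 4,500 square feet; operates outdoor seating on a public sidewalk → Compliance Registration not required.
[R6] years in business 17 < 19; operates from an industrially zoned site → New Business License required.
[R7] years in business 17 < 30 → Operating Authorization not required.
[R8] operates from an industrially zoned site (not: occupies leased commercial space) → Compliance License not required.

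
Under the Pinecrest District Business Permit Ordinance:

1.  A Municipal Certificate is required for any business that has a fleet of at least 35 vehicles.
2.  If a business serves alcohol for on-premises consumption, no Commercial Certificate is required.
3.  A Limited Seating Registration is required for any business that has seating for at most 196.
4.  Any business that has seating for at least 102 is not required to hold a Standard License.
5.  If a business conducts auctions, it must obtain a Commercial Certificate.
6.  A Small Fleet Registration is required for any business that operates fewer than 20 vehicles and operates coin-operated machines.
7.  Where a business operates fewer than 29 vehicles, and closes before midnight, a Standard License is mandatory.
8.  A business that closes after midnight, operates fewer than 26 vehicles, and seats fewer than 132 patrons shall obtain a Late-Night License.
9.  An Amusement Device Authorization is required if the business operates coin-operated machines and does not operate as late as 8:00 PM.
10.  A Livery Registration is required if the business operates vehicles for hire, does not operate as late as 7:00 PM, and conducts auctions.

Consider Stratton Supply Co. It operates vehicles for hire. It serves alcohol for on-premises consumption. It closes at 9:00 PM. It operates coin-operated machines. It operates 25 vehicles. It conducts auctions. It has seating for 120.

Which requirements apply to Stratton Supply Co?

1. vehicles 25 < 35 → Municipal Certificate not required.
2. serves alcohol for on-premises consumption → exempt from Commercial Certificate.
3. seating 120 ≤ 196 → Limited Seating Registration required.
4. seating 120 ≥ 102 → exempt from Standard License.
5. conducts auctions → Commercial Certificate required.
6. vehicles 25 ≥ 20; operates coin-operated machines → Small Fleet Registration not required.
7. vehicles 25 < 29; closes 9:00 PM, at/before midnight → Standard License required.
8. closes 9:00 PM, at/before midnight; vehicles 25 < 26; seating 120 < 132 → Late-Night License not required.
9. operates coin-operated machines; closes 9:00 PM, after 8:00 PM → Amusement Device Authorization not required.
10. operates vehicles for hire; closes 9:00 PM, after 7:00 PM; conducts auctions → Livery Registration not required.

Limited Seating Registration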